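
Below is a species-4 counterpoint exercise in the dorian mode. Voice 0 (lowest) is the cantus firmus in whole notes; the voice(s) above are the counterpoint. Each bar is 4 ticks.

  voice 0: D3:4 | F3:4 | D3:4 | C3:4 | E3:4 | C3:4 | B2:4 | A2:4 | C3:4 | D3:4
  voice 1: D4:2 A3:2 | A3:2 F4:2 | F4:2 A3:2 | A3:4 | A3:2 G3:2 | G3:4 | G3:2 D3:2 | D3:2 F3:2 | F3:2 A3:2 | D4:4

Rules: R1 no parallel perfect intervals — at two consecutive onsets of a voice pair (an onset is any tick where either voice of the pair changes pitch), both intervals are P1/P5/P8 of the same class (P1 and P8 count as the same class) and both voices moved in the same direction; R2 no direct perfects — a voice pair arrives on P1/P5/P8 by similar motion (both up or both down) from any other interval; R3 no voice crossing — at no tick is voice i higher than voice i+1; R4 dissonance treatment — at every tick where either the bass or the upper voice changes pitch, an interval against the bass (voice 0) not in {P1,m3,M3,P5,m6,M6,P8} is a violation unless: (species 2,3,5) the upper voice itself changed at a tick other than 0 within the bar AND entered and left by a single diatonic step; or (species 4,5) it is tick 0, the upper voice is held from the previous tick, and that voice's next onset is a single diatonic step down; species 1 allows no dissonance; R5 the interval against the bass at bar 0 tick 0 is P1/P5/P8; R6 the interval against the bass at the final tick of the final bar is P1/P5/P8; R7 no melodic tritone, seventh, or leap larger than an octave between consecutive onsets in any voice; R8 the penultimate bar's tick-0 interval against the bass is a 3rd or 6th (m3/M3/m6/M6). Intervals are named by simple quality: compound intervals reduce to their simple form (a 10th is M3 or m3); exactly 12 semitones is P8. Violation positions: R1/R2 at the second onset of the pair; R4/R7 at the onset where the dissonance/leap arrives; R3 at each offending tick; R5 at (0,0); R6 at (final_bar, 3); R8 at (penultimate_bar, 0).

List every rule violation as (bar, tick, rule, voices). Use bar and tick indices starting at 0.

bar 0: v0=D3 v1=D4 downbeat P8
bar 1: v0=F3 v1=A3 downbeat M3
bar 2: v0=D3 v1=F4 downbeat m3
bar 3: v0=C3 v1=A3 downbeat M6
bar 4: v0=E3 v1=A3 downbeat P4
bar 5: v0=C3 v1=G3 downbeat P5
bar 6: v0=B2 v1=G3 downbeat m6
bar 7: v0=A2 v1=D3 downbeat P4
bar 8: v0=C3 v1=F3 downbeat P4
bar 9: v0=D3 v1=D4 downbeat P8
  -> R4 @ bar 7 tick 0 v(0, 1): A2/D3 P4 untreated
  -> R4 @ bar 8 tick 0 v(0, 1): C3/F3 P4 untreated
  -> R8 @ bar 8 tick 0 v(0, 1): penult P4 not 3rd/6th
  -> R2 @ bar 9 tick 0 v(0, 1): C3/A3 M6 -> D3/D4 P8 similar

(7, 0, R4, (0, 1))
(8, 0, R4, (0, 1))
(8, 0, R8, (0, 1))
(9, 0, R2, (0, 1))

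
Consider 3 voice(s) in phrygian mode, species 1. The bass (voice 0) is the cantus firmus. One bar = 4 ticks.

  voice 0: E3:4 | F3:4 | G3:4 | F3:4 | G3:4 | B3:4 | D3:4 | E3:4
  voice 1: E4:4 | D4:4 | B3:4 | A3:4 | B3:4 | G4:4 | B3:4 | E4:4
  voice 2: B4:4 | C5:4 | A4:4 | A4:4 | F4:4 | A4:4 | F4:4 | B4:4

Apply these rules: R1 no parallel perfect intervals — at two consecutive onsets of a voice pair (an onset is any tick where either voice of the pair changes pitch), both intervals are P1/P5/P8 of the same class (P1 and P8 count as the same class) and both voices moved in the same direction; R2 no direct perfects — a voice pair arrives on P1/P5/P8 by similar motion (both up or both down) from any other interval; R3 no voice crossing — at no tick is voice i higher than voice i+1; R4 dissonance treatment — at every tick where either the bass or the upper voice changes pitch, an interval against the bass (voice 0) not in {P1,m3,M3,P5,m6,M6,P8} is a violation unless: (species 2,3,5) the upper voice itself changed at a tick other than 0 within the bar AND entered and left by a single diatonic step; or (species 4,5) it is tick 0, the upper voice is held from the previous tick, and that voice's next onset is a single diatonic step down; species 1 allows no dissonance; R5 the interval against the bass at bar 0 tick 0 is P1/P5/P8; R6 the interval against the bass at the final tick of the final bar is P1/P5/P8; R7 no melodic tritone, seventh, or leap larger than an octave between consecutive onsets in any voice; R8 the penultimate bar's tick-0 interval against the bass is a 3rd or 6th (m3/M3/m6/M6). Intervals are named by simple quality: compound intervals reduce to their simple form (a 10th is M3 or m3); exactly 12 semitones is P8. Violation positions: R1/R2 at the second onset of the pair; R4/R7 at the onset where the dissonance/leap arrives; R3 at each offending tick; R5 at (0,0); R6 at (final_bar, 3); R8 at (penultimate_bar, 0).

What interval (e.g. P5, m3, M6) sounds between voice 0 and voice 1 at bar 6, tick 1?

M6

voice 0=D3 voice 1=B3 -> M6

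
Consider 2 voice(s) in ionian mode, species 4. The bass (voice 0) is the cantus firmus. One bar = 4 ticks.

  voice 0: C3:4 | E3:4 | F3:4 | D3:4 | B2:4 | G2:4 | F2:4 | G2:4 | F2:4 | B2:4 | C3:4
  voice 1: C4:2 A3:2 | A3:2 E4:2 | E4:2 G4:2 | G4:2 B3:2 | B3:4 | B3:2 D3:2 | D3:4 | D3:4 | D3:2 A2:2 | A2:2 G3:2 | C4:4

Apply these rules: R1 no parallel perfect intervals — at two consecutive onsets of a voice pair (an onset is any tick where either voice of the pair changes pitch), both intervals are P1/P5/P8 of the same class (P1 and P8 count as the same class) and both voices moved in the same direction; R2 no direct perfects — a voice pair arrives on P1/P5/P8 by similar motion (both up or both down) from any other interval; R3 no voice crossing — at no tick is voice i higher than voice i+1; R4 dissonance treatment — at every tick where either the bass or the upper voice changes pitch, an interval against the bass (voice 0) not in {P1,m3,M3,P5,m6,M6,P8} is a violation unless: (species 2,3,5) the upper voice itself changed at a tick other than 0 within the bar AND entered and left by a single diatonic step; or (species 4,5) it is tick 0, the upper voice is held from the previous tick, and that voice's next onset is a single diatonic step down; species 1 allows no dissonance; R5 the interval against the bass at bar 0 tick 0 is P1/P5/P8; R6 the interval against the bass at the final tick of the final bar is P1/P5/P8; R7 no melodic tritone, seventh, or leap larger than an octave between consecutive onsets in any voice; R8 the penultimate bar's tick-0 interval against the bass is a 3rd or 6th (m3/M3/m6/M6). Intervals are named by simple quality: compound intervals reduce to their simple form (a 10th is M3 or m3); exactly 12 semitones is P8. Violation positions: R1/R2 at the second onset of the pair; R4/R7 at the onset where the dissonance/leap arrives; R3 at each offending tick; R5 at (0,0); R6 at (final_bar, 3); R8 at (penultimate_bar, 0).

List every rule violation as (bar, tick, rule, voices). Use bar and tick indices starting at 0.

(1, 0, R4, (0, 1))
(2, 0, R4, (0, 1))
(2, 2, R4, (0, 1))
(3, 0, R4, (0, 1))
(9, 0, R3, (0, 1))
(9, 0, R4, (0, 1))
(9, 0, R7, (0,))
(9, 0, R8, (0, 1))
(9, 1, R3, (0, 1))
(9, 2, R7, (1,))
(10, 0, R2, (0, 1))

bar 0: v0=C3 v1=C4 downbeat P8
bar 1: v0=E3 v1=A3 downbeat P4
bar 2: v0=F3 v1=E4 downbeat M7
bar 3: v0=D3 v1=G4 downbeat P4
bar 4: v0=B2 v1=B3 downbeat P8
bar 5: v0=G2 v1=B3 downbeat M3
bar 6: v0=F2 v1=D3 downbeat M6
bar 7: v0=G2 v1=D3 downbeat P5
bar 8: v0=F2 v1=D3 downbeat M6
bar 9: v0=B2 v1=A2 downbeat M2
bar 10: v0=C3 v1=C4 downbeat P8
  -> R4 @ bar 1 tick 0 v(0, 1): E3/A3 P4 untreated
  -> R4 @ bar 2 tick 0 v(0, 1): F3/E4 M7 untreated
  -> R4 @ bar 2 tick 2 v(0, 1): F3/G4 M2 untreated
  -> R4 @ bar 3 tick 0 v(0, 1): D3/G4 P4 untreated
  -> R3 @ bar 9 tick 0 v(0, 1): B2 above A2
  -> R4 @ bar 9 tick 0 v(0, 1): B2/A2 M2 untreated
  -> R7 @ bar 9 tick 0 v(0,): F2->B2 leap 6st
  -> R8 @ bar 9 tick 0 v(0, 1): penult M2 not 3rd/6th
  -> R3 @ bar 9 tick 1 v(0, 1): B2 above A2
  -> R7 @ bar 9 tick 2 v(1,): A2->G3 leap 10st
  -> R2 @ bar 10 tick 0 v(0, 1): B2/G3 m6 -> C3/C4 P8 similar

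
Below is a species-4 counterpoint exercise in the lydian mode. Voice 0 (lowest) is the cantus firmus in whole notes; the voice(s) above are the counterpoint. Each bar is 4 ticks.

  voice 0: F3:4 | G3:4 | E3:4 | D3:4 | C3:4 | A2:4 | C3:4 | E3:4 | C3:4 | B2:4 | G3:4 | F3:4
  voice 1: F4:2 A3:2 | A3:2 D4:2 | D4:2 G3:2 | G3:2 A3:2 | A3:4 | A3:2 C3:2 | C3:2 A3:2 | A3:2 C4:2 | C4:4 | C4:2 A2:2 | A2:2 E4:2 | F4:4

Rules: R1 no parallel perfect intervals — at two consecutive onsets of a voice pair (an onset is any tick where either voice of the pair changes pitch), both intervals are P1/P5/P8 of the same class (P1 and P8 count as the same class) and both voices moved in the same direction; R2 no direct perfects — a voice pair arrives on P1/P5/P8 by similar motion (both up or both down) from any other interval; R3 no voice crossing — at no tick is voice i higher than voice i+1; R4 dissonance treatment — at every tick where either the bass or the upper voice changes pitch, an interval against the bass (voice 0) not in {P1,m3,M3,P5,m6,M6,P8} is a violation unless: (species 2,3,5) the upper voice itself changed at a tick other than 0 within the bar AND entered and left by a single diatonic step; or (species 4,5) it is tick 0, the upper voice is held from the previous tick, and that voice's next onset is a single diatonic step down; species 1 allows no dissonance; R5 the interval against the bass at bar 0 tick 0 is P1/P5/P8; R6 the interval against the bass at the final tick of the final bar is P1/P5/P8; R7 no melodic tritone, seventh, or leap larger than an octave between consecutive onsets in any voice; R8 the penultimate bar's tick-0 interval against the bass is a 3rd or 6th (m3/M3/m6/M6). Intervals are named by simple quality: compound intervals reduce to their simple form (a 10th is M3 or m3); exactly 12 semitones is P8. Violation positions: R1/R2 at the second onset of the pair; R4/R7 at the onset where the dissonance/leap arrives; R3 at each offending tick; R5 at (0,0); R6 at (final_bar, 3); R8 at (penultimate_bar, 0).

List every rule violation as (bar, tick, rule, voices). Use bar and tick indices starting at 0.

bar 0: v0=F3 v1=F4 downbeat P8
bar 1: v0=G3 v1=A3 downbeat M2
bar 2: v0=E3 v1=D4 downbeat m7
bar 3: v0=D3 v1=G3 downbeat P4
bar 4: v0=C3 v1=A3 downbeat M6
bar 5: v0=A2 v1=A3 downbeat P8
bar 6: v0=C3 v1=C3 downbeat P1
bar 7: v0=E3 v1=A3 downbeat P4
bar 8: v0=C3 v1=C4 downbeat P8
bar 9: v0=B2 v1=C4 downbeat m2
bar 10: v0=G3 v1=A2 downbeat m7
bar 11: v0=F3 v1=F4 downbeat P8
  -> R4 @ bar 1 tick 0 v(0, 1): G3/A3 M2 untreated
  -> R4 @ bar 2 tick 0 v(0, 1): E3/D4 m7 untreated
  -> R4 @ bar 3 tick 0 v(0, 1): D3/G3 P4 untreated
  -> R4 @ bar 7 tick 0 v(0, 1): E3/A3 P4 untreated
  -> R4 @ bar 9 tick 0 v(0, 1): B2/C4 m2 untreated
  -> R3 @ bar 9 tick 2 v(0, 1): B2 above A2
  -> R4 @ bar 9 tick 2 v(0, 1): B2/A2 M2 untreated
  -> R7 @ bar 9 tick 2 v(1,): C4->A2 leap 15st
  -> R3 @ bar 9 tick 3 v(0, 1): B2 above A2
  -> R3 @ bar 10 tick 0 v(0, 1): G3 above A2
  -> R4 @ bar 10 tick 0 v(0, 1): G3/A2 m7 untreated
  -> R8 @ bar 10 tick 0 v(0, 1): penult m7 not 3rd/6th
  -> R3 @ bar 10 tick 1 v(0, 1): G3 above A2
  -> R7 @ bar 10 tick 2 v(1,): A2->E4 leap 19st

(1, 0, R4, (0, 1))
(2, 0, R4, (0, 1))
(3, 0, R4, (0, 1))
(7, 0, R4, (0, 1))
(9, 0, R4, (0, 1))
(9, 2, R3, (0, 1))
(9, 2, R4, (0, 1))
(9, 2, R7, (1,))
(9, 3, R3, (0, 1))
(10, 0, R3, (0, 1))
(10, 0, R4, (0, 1))
(10, 0, R8, (0, 1))
(10, 1, R3, (0, 1))
(10, 2, R7, (1,))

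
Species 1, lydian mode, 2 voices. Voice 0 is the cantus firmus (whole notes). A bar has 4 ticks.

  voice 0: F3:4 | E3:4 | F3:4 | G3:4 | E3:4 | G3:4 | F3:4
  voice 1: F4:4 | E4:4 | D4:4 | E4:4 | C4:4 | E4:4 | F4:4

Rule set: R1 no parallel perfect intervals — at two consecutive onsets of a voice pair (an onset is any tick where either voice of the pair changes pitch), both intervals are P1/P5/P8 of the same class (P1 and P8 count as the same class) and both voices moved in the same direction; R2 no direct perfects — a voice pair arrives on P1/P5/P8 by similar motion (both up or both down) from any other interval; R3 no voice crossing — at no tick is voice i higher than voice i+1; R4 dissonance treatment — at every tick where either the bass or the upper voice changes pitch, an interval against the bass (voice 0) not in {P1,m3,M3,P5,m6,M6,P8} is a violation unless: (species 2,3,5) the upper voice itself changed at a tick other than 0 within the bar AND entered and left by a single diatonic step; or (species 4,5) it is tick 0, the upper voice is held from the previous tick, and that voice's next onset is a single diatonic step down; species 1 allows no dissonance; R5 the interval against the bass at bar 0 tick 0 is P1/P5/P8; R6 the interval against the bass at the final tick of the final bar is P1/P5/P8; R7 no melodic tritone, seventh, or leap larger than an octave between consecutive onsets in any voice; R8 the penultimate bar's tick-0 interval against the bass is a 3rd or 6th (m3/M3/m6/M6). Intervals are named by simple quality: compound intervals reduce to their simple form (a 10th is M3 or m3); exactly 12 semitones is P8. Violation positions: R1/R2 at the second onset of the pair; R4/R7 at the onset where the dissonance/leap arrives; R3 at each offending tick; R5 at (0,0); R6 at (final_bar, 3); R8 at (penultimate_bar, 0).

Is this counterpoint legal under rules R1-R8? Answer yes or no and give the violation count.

No (1 violations)

bar 0: v0=F3 v1=F4 (P8)
bar 1: v0=E3 v1=E4 (P8)
bar 2: v0=F3 v1=D4 (M6)
bar 3: v0=G3 v1=E4 (M6)
bar 4: v0=E3 v1=C4 (m6)
bar 5: v0=G3 v1=E4 (M6)
bar 6: v0=F3 v1=F4 (P8)
  R1 @ bar1.0: F3/F4 P8 -> E3/E4 P8 similar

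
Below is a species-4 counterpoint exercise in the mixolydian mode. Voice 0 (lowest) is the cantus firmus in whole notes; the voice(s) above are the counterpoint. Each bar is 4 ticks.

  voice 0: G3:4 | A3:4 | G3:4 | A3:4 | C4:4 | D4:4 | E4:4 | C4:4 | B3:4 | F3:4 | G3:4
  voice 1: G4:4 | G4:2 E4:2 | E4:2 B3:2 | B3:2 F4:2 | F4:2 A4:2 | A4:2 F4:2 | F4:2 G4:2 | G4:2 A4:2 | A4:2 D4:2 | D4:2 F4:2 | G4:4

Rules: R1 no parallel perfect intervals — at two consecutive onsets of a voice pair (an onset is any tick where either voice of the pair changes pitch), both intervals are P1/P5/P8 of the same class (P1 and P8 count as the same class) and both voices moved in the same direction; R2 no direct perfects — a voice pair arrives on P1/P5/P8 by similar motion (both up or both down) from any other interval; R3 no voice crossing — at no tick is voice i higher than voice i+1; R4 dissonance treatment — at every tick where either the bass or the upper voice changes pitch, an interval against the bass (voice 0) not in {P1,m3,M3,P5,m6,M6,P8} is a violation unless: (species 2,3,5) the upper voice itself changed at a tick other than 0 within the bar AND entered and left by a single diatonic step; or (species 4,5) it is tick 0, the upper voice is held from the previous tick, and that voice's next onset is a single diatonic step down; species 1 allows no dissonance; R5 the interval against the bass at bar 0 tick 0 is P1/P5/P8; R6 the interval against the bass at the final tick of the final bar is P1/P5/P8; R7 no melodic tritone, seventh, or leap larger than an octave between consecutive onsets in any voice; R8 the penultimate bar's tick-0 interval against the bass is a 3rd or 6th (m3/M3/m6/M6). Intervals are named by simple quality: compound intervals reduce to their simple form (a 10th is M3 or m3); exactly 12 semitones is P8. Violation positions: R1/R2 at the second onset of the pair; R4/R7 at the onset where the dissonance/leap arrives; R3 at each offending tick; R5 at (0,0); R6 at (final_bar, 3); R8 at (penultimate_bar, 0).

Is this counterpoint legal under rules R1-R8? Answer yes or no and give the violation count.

No (8 violations)

bar 0: v0=G3 v1=G4 (P8)
bar 1: v0=A3 v1=G4 (m7)
bar 2: v0=G3 v1=E4 (M6)
bar 3: v0=A3 v1=B3 (M2)
bar 4: v0=C4 v1=F4 (P4)
bar 5: v0=D4 v1=A4 (P5)
bar 6: v0=E4 v1=F4 (m2)
bar 7: v0=C4 v1=G4 (P5)
bar 8: v0=B3 v1=A4 (m7)
bar 9: v0=F3 v1=D4 (M6)
bar 10: v0=G3 v1=G4 (P8)
  R4 @ bar1.0: A3/G4 m7 untreated
  R4 @ bar3.0: A3/B3 M2 untreated
  R7 @ bar3.2: B3->F4 leap 6st
  R4 @ bar4.0: C4/F4 P4 untreated
  R4 @ bar6.0: E4/F4 m2 untreated
  R4 @ bar8.0: B3/A4 m7 untreated
  R7 @ bar9.0: B3->F3 leap 6st
  R1 @ bar10.0: F3/F4 P8 -> G3/G4 P8 similar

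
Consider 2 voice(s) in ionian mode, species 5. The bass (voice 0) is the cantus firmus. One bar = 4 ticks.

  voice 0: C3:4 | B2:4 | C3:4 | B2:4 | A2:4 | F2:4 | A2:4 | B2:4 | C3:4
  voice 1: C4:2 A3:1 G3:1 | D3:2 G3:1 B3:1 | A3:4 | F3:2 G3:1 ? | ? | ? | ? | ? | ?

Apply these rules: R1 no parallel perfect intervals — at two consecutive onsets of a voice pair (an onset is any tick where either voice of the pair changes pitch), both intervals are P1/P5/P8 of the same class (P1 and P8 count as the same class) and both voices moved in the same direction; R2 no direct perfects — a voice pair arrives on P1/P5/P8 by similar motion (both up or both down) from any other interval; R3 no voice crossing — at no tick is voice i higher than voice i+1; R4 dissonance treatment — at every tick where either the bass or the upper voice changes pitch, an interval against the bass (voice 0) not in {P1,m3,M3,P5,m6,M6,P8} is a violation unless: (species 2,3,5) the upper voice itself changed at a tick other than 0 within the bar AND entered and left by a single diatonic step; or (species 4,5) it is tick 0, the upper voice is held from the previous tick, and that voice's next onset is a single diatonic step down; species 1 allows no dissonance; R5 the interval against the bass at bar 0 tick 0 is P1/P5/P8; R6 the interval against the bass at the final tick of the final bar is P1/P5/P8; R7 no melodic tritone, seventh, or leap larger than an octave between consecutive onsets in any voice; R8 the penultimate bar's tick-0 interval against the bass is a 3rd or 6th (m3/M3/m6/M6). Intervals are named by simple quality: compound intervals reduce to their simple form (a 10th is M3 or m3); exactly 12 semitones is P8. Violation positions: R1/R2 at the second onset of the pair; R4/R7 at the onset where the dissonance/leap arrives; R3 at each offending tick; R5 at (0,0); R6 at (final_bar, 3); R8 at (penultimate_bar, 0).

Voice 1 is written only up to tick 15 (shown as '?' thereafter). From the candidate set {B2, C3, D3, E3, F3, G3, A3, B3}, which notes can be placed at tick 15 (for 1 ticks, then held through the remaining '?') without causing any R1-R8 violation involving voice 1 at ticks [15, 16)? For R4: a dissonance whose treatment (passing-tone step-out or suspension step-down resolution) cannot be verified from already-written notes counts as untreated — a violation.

{B2, B3, D3, G3}

B2: legal
C3: violates R4
D3: legal
E3: violates R4
F3: violates R4
G3: legal
A3: violates R4
B3: legal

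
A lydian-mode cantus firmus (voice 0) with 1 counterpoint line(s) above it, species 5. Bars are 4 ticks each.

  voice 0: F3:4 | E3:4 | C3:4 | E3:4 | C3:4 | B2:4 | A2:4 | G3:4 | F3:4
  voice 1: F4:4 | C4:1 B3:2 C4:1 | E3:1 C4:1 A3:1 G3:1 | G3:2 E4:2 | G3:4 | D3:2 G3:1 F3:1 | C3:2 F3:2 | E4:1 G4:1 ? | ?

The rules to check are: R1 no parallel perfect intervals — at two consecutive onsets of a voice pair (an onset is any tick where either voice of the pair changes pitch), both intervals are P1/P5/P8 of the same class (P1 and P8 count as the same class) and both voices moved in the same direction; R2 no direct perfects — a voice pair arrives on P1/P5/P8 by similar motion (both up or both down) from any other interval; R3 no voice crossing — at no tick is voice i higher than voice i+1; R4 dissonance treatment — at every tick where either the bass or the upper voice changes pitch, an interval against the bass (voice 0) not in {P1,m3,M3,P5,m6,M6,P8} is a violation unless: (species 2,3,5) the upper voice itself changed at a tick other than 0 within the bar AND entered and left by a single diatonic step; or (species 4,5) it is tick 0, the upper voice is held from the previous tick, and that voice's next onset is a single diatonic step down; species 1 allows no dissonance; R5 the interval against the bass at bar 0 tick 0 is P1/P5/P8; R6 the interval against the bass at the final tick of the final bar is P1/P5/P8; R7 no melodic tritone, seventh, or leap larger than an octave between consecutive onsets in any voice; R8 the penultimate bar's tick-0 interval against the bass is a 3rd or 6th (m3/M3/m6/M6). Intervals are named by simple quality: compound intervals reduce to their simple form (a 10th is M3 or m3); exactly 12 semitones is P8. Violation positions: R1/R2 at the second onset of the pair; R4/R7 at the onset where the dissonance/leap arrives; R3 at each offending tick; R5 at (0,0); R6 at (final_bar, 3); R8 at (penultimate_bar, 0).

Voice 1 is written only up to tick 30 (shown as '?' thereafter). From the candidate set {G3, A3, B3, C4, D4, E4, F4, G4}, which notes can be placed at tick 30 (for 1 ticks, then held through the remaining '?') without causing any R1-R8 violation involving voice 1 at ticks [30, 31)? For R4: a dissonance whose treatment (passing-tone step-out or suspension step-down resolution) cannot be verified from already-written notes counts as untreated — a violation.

{B3, D4, E4, G3, G4}

G3: legal
A3: violates R4,R7
B3: legal
C4: violates R4
D4: legal
E4: legal
F4: violates R4
G4: legal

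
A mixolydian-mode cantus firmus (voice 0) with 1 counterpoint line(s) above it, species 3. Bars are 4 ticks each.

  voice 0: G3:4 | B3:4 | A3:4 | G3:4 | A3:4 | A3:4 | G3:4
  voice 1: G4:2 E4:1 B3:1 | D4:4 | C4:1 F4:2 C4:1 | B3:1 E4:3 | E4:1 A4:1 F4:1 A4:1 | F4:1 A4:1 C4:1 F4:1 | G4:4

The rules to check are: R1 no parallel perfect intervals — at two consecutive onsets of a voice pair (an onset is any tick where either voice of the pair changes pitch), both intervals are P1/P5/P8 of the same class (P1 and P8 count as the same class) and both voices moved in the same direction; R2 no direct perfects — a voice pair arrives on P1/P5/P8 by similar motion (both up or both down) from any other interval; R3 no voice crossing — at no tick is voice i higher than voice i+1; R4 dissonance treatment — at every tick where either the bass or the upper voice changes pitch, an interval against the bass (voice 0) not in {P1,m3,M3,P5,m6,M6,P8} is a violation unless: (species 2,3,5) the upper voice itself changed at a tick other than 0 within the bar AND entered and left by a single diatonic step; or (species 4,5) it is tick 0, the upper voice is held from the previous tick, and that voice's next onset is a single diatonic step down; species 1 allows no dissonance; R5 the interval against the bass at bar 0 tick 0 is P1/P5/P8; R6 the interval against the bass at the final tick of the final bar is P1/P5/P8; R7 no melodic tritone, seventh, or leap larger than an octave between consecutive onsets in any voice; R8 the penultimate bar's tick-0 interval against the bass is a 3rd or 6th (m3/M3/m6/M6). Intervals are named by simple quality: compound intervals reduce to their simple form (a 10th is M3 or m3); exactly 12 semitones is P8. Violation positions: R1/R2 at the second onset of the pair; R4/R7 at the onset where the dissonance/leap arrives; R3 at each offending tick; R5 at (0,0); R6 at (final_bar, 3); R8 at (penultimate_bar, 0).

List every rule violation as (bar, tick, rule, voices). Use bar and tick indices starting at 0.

No violations across 7 bars (G3..G3 vs G4..G4).

bar 0: v0=G3 v1=G4 downbeat P8
bar 1: v0=B3 v1=D4 downbeat m3
bar 2: v0=A3 v1=C4 downbeat m3
bar 3: v0=G3 v1=B3 downbeat M3
bar 4: v0=A3 v1=E4 downbeat P5
bar 5: v0=A3 v1=F4 downbeat m6
bar 6: v0=G3 v1=G4 downbeat P8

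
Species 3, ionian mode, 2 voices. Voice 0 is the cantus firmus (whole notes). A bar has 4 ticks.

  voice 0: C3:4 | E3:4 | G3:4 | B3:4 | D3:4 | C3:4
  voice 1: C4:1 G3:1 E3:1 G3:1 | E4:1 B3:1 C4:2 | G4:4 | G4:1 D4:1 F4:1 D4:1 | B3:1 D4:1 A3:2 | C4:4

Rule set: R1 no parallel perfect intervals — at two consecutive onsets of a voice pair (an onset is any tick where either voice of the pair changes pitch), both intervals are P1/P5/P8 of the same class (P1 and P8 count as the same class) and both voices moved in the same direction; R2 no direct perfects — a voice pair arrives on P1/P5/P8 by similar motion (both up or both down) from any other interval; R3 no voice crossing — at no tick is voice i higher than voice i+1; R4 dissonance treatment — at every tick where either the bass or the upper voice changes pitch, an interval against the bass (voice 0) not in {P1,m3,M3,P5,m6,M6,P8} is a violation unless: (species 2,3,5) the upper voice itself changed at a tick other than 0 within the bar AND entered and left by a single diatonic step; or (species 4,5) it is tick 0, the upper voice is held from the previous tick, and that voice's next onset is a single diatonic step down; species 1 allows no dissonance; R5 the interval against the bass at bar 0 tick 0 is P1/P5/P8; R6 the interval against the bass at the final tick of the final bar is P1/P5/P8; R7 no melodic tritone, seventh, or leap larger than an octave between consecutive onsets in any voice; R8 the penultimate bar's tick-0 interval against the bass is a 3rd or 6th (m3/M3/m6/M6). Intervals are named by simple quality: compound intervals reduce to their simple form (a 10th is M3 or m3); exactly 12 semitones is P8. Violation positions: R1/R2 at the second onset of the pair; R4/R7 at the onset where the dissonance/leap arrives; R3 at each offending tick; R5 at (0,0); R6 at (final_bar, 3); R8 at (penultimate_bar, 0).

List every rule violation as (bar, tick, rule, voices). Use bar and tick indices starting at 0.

(1, 0, R2, (0, 1))
(2, 0, R2, (0, 1))
(3, 2, R4, (0, 1))

bar 0: v0=C3 v1=C4 downbeat P8
bar 1: v0=E3 v1=E4 downbeat P8
bar 2: v0=G3 v1=G4 downbeat P8
bar 3: v0=B3 v1=G4 downbeat m6
bar 4: v0=D3 v1=B3 downbeat M6
bar 5: v0=C3 v1=C4 downbeat P8
  -> R2 @ bar 1 tick 0 v(0, 1): C3/G3 P5 -> E3/E4 P8 similar
  -> R2 @ bar 2 tick 0 v(0, 1): E3/C4 m6 -> G3/G4 P8 similar
  -> R4 @ bar 3 tick 2 v(0, 1): B3/F4 TT untreated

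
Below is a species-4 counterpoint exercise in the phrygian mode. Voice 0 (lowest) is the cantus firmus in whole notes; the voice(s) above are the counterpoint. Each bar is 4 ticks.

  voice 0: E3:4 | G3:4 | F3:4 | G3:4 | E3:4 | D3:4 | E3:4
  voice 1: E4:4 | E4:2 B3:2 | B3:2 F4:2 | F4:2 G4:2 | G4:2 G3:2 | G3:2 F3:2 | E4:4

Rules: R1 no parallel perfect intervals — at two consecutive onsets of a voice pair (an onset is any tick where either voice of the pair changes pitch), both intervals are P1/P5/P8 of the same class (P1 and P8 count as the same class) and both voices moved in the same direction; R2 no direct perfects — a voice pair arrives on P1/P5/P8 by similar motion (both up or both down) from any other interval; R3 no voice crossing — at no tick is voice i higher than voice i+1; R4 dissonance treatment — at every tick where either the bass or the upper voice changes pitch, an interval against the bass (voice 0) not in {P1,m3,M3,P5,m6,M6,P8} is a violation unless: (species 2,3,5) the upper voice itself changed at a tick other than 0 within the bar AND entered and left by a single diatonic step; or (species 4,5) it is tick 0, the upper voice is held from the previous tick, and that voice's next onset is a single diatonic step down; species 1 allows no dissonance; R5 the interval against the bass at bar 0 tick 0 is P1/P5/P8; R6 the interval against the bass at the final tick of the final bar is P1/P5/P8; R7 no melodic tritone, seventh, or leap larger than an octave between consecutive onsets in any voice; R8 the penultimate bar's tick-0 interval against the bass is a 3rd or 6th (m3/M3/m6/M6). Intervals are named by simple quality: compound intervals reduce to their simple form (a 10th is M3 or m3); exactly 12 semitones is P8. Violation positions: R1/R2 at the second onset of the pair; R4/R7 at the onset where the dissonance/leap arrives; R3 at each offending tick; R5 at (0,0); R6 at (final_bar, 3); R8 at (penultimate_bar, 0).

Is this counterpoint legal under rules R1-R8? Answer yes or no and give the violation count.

No (6 violations)

bar 0: v0=E3 v1=E4 (P8)
bar 1: v0=G3 v1=E4 (M6)
bar 2: v0=F3 v1=B3 (TT)
bar 3: v0=G3 v1=F4 (m7)
bar 4: v0=E3 v1=G4 (m3)
bar 5: v0=D3 v1=G3 (P4)
bar 6: v0=E3 v1=E4 (P8)
  R4 @ bar2.0: F3/B3 TT untreated
  R7 @ bar2.2: B3->F4 leap 6st
  R4 @ bar3.0: G3/F4 m7 untreated
  R8 @ bar5.0: penult P4 not 3rd/6th
  R2 @ bar6.0: D3/F3 m3 -> E3/E4 P8 similar
  R7 @ bar6.0: F3->E4 leap 11st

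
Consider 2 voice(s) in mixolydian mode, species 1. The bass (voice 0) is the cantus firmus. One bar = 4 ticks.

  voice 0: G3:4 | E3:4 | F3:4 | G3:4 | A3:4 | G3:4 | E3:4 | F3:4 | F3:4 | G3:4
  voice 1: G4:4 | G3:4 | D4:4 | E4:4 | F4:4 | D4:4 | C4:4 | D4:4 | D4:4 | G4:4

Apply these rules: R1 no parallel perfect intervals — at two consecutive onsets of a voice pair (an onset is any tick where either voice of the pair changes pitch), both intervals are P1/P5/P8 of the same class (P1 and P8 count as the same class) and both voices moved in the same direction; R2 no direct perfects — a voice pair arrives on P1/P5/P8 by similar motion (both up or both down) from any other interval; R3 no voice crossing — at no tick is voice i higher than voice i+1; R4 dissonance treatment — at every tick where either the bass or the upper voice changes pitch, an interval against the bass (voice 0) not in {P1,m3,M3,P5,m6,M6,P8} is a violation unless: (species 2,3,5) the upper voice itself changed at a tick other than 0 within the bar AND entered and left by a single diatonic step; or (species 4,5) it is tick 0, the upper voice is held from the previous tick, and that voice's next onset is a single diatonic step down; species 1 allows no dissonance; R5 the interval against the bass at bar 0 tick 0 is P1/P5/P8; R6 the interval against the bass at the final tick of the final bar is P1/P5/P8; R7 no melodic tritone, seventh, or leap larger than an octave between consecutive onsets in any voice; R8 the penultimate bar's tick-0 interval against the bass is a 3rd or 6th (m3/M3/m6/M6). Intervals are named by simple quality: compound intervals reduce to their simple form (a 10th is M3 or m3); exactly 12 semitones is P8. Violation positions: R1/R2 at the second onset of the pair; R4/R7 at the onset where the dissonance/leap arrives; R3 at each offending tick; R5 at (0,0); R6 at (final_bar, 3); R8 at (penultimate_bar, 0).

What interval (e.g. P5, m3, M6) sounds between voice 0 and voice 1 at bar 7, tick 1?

M6

voice 0=F3 voice 1=D4 -> M6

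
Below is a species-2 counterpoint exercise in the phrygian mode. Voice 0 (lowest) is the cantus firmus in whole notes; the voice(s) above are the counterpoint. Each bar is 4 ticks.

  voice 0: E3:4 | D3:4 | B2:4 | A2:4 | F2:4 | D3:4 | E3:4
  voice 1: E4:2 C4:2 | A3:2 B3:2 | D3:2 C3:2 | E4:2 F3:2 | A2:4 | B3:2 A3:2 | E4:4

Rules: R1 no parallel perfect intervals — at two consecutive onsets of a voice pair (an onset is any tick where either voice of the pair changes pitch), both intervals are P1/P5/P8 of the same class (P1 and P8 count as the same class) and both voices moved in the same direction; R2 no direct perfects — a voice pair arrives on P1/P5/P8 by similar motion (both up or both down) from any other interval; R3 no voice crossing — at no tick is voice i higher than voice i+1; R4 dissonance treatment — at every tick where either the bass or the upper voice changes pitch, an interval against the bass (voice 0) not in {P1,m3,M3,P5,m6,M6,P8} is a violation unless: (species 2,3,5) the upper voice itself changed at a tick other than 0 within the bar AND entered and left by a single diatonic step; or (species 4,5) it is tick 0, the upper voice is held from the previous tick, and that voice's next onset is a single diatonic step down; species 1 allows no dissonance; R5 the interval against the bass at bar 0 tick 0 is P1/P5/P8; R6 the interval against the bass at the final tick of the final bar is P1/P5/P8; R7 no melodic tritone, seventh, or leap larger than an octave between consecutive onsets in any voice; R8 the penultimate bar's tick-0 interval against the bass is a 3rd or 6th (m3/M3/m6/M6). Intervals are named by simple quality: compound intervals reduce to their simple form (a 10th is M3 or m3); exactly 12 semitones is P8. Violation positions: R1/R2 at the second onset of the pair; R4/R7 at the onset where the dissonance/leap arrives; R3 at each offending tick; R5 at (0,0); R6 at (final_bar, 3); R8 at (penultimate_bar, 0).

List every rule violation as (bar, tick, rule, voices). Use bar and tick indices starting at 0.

bar 0: v0=E3 v1=E4 downbeat P8
bar 1: v0=D3 v1=A3 downbeat P5
bar 2: v0=B2 v1=D3 downbeat m3
bar 3: v0=A2 v1=E4 downbeat P5
bar 4: v0=F2 v1=A2 downbeat M3
bar 5: v0=D3 v1=B3 downbeat M6
bar 6: v0=E3 v1=E4 downbeat P8
  -> R2 @ bar 1 tick 0 v(0, 1): E3/C4 m6 -> D3/A3 P5 similar
  -> R4 @ bar 2 tick 2 v(0, 1): B2/C3 m2 untreated
  -> R7 @ bar 3 tick 0 v(1,): C3->E4 leap 16st
  -> R7 @ bar 3 tick 2 v(1,): E4->F3 leap 11st
  -> R7 @ bar 5 tick 0 v(1,): A2->B3 leap 14st
  -> R2 @ bar 6 tick 0 v(0, 1): D3/A3 P5 -> E3/E4 P8 similar

(1, 0, R2, (0, 1))
(2, 2, R4, (0, 1))
(3, 0, R7, (1,))
(3, 2, R7, (1,))
(5, 0, R7, (1,))
(6, 0, R2, (0, 1))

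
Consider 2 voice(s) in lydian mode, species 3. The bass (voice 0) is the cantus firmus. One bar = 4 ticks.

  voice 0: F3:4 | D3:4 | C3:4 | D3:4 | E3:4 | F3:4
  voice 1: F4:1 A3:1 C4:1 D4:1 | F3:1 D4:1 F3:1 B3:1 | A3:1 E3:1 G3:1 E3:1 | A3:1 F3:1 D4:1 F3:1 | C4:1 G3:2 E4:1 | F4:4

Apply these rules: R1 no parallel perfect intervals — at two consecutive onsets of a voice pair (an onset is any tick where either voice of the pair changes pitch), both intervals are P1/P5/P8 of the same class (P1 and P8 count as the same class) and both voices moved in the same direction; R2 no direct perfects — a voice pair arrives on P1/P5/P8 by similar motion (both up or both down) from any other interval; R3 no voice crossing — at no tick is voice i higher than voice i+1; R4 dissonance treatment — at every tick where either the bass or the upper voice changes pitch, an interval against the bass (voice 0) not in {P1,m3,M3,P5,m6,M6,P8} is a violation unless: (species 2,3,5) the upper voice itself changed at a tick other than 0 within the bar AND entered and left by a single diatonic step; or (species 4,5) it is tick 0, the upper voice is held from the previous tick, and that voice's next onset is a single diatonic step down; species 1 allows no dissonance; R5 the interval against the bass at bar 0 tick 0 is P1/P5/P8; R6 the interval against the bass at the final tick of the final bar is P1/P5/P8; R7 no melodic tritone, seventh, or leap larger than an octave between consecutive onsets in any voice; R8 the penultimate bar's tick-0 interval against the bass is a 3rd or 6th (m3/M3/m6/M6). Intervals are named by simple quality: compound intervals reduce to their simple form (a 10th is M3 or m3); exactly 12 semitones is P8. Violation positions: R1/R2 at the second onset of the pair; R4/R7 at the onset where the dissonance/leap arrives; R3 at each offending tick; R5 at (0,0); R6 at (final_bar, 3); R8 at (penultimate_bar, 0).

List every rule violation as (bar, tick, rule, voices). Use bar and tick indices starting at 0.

bar 0: v0=F3 v1=F4 downbeat P8
bar 1: v0=D3 v1=F3 downbeat m3
bar 2: v0=C3 v1=A3 downbeat M6
bar 3: v0=D3 v1=A3 downbeat P5
bar 4: v0=E3 v1=C4 downbeat m6
bar 5: v0=F3 v1=F4 downbeat P8
  -> R7 @ bar 1 tick 3 v(1,): F3->B3 leap 6st
  -> R2 @ bar 3 tick 0 v(0, 1): C3/E3 M3 -> D3/A3 P5 similar
  -> R1 @ bar 5 tick 0 v(0, 1): E3/E4 P8 -> F3/F4 P8 similar

(1, 3, R7, (1,))
(3, 0, R2, (0, 1))
(5, 0, R1, (0, 1))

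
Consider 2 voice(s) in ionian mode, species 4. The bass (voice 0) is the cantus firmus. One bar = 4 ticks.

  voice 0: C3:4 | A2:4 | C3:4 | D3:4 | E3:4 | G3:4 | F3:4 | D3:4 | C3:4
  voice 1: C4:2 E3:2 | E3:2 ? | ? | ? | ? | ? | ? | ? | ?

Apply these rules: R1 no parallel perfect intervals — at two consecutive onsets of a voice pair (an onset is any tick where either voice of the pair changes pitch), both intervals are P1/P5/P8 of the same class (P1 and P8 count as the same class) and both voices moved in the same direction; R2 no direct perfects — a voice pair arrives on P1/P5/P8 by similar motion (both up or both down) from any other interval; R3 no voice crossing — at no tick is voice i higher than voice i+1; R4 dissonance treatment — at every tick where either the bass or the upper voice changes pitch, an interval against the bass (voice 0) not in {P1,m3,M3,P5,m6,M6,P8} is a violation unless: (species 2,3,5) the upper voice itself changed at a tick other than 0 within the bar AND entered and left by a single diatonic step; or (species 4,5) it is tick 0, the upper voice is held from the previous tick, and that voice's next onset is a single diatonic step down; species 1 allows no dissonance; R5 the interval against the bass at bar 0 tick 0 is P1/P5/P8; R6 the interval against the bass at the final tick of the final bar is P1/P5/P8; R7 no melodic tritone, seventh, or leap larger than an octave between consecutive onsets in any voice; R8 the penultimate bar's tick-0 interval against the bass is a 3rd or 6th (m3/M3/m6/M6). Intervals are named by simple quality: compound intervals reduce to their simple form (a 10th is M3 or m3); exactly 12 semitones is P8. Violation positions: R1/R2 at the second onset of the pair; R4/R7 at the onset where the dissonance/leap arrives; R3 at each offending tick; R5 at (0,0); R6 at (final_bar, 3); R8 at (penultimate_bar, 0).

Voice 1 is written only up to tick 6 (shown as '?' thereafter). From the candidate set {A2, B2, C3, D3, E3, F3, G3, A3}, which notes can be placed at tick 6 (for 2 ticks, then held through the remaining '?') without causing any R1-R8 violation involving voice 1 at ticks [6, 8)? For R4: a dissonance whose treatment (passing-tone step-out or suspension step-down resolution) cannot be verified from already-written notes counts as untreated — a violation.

{A2, A3, C3, E3, F3}

A2: legal
B2: violates R4
C3: legal
D3: violates R4
E3: legal
F3: legal
G3: violates R4
A3: legal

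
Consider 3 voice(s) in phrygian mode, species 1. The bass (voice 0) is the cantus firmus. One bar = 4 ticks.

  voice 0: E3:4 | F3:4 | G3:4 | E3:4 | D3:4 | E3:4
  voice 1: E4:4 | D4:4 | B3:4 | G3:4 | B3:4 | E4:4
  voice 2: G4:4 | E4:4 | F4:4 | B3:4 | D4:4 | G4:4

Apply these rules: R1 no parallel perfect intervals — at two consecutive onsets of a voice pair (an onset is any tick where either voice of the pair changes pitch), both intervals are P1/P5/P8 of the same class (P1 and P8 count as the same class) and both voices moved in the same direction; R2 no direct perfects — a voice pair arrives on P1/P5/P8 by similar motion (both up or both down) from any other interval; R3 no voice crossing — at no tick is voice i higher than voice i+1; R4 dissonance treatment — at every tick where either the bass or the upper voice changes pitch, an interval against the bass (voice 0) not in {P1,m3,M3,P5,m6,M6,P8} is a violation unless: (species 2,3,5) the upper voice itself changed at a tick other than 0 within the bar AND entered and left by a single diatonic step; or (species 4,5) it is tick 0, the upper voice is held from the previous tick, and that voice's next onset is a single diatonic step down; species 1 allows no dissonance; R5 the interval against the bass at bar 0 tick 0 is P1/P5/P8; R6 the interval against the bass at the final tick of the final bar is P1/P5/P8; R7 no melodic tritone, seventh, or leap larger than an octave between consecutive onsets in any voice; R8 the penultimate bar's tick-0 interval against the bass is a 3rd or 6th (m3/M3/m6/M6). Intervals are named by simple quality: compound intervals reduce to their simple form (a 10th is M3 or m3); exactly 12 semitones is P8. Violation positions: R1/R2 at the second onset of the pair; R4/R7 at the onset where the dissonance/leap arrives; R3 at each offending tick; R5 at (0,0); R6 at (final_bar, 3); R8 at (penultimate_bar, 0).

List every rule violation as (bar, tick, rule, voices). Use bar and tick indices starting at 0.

(0, 0, R5, (0, 2))
(1, 0, R4, (0, 2))
(2, 0, R4, (0, 2))
(3, 0, R2, (0, 2))
(3, 0, R7, (2,))
(4, 0, R8, (0, 2))
(5, 0, R2, (0, 1))
(5, 3, R6, (0, 2))

bar 0: v0=E3 v1=E4 v2=G4 downbeat m3
bar 1: v0=F3 v1=D4 v2=E4 downbeat M7
bar 2: v0=G3 v1=B3 v2=F4 downbeat m7
bar 3: v0=E3 v1=G3 v2=B3 downbeat P5
bar 4: v0=D3 v1=B3 v2=D4 downbeat P8
bar 5: v0=E3 v1=E4 v2=G4 downbeat m3
  -> R5 @ bar 0 tick 0 v(0, 2): opens on m3
  -> R4 @ bar 1 tick 0 v(0, 2): F3/E4 M7 untreated
  -> R4 @ bar 2 tick 0 v(0, 2): G3/F4 m7 untreated
  -> R2 @ bar 3 tick 0 v(0, 2): G3/F4 m7 -> E3/B3 P5 similar
  -> R7 @ bar 3 tick 0 v(2,): F4->B3 leap 6st
  -> R8 @ bar 4 tick 0 v(0, 2): penult P8 not 3rd/6th
  -> R2 @ bar 5 tick 0 v(0, 1): D3/B3 M6 -> E3/E4 P8 similar
  -> R6 @ bar 5 tick 3 v(0, 2): closes on m3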